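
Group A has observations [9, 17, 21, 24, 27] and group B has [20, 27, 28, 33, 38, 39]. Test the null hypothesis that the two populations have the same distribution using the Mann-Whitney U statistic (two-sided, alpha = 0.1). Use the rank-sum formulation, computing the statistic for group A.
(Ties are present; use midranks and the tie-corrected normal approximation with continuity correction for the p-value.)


Step 1: Combine and sort all 11 observations; assign midranks.
sorted (value, group): (9,X), (17,X), (20,Y), (21,X), (24,X), (27,X), (27,Y), (28,Y), (33,Y), (38,Y), (39,Y)
ranks: 9->1, 17->2, 20->3, 21->4, 24->5, 27->6.5, 27->6.5, 28->8, 33->9, 38->10, 39->11
Step 2: Rank sum for X: R1 = 1 + 2 + 4 + 5 + 6.5 = 18.5.
Step 3: U_X = R1 - n1(n1+1)/2 = 18.5 - 5*6/2 = 18.5 - 15 = 3.5.
       U_Y = n1*n2 - U_X = 30 - 3.5 = 26.5.
Step 4: Ties are present, so use the tie-corrected normal approximation (with continuity correction) for the p-value.
Step 5: p-value = 0.044126; compare to alpha = 0.1. reject H0.

U_X = 3.5, p = 0.044126, reject H0 at alpha = 0.1.


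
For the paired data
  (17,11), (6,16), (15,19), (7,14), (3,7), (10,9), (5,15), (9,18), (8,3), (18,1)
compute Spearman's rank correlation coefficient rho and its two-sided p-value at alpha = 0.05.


Step 1: Rank x and y separately (midranks; no ties here).
rank(x): 17->9, 6->3, 15->8, 7->4, 3->1, 10->7, 5->2, 9->6, 8->5, 18->10
rank(y): 11->5, 16->8, 19->10, 14->6, 7->3, 9->4, 15->7, 18->9, 3->2, 1->1
Step 2: d_i = R_x(i) - R_y(i); compute d_i^2.
  (9-5)^2=16, (3-8)^2=25, (8-10)^2=4, (4-6)^2=4, (1-3)^2=4, (7-4)^2=9, (2-7)^2=25, (6-9)^2=9, (5-2)^2=9, (10-1)^2=81
sum(d^2) = 186.
Step 3: rho = 1 - 6*186 / (10*(10^2 - 1)) = 1 - 1116/990 = -0.127273.
Step 4: Under H0, t = rho * sqrt((n-2)/(1-rho^2)) = -0.3629 ~ t(8).
Step 5: Two-sided p-value from the t-distribution with 8 df = 0.726057.
Step 6: alpha = 0.05. fail to reject H0.

rho = -0.1273, p = 0.726057, fail to reject H0 at alpha = 0.05.


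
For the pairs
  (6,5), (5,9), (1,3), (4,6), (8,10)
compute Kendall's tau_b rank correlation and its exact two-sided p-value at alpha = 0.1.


Step 1: Enumerate the 10 unordered pairs (i,j) with i<j and classify each by sign(x_j-x_i) * sign(y_j-y_i).
  (1,2):dx=-1,dy=+4->D; (1,3):dx=-5,dy=-2->C; (1,4):dx=-2,dy=+1->D; (1,5):dx=+2,dy=+5->C
  (2,3):dx=-4,dy=-6->C; (2,4):dx=-1,dy=-3->C; (2,5):dx=+3,dy=+1->C; (3,4):dx=+3,dy=+3->C
  (3,5):dx=+7,dy=+7->C; (4,5):dx=+4,dy=+4->C
Step 2: C = 8, D = 2, total pairs = 10.
Step 3: tau = (C - D)/(n(n-1)/2) = (8 - 2)/10 = 0.600000.
Step 4: Exact two-sided p-value (enumerate n! = 120 permutations of y under H0): p = 0.233333.
Step 5: alpha = 0.1. fail to reject H0.

tau_b = 0.6000 (C=8, D=2), p = 0.233333, fail to reject H0.


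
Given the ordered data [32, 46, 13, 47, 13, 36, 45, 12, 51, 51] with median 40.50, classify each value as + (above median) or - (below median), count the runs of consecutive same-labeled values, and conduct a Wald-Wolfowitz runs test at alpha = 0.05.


Step 1: Compute median = 40.50; label A = above, B = below.
Labels in order: BABABBABAA  (n_A = 5, n_B = 5)
Step 2: Count runs R = 8.
Step 3: Under H0 (random ordering), E[R] = 2*n_A*n_B/(n_A+n_B) + 1 = 2*5*5/10 + 1 = 6.0000.
        Var[R] = 2*n_A*n_B*(2*n_A*n_B - n_A - n_B) / ((n_A+n_B)^2 * (n_A+n_B-1)) = 2000/900 = 2.2222.
        SD[R] = 1.4907.
Step 4: Continuity-corrected z = (R - 0.5 - E[R]) / SD[R] = (8 - 0.5 - 6.0000) / 1.4907 = 1.0062.
Step 5: Two-sided p-value via normal approximation = 2*(1 - Phi(|z|)) = 0.314305.
Step 6: alpha = 0.05. fail to reject H0.

R = 8, z = 1.0062, p = 0.314305, fail to reject H0.


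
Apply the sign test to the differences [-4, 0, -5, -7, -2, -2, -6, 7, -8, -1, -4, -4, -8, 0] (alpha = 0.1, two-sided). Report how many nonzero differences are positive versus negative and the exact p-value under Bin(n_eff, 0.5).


Step 1: Discard zero differences. Original n = 14; n_eff = number of nonzero differences = 12.
Nonzero differences (with sign): -4, -5, -7, -2, -2, -6, +7, -8, -1, -4, -4, -8
Step 2: Count signs: positive = 1, negative = 11.
Step 3: Under H0: P(positive) = 0.5, so the number of positives S ~ Bin(12, 0.5).
Step 4: Two-sided exact p-value = sum of Bin(12,0.5) probabilities at or below the observed probability = 0.006348.
Step 5: alpha = 0.1. reject H0.

n_eff = 12, pos = 1, neg = 11, p = 0.006348, reject H0.


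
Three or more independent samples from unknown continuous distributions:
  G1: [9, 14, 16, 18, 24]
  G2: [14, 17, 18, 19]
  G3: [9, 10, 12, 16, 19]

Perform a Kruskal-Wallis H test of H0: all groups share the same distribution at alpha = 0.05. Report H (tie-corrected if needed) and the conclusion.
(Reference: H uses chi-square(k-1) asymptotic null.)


Step 1: Combine all N = 14 observations and assign midranks.
sorted (value, group, rank): (9,G1,1.5), (9,G3,1.5), (10,G3,3), (12,G3,4), (14,G1,5.5), (14,G2,5.5), (16,G1,7.5), (16,G3,7.5), (17,G2,9), (18,G1,10.5), (18,G2,10.5), (19,G2,12.5), (19,G3,12.5), (24,G1,14)
Step 2: Sum ranks within each group.
R_1 = 39 (n_1 = 5)
R_2 = 37.5 (n_2 = 4)
R_3 = 28.5 (n_3 = 5)
Step 3: H = 12/(N(N+1)) * sum(R_i^2/n_i) - 3(N+1)
     = 12/(14*15) * (39^2/5 + 37.5^2/4 + 28.5^2/5) - 3*15
     = 0.057143 * 818.212 - 45
     = 1.755000.
Step 4: Ties present; correction factor C = 1 - 30/(14^3 - 14) = 0.989011. Corrected H = 1.755000 / 0.989011 = 1.774500.
Step 5: Under H0, H ~ chi^2(2); p-value = 0.411787.
Step 6: alpha = 0.05. fail to reject H0.

H = 1.7745, df = 2, p = 0.411787, fail to reject H0.


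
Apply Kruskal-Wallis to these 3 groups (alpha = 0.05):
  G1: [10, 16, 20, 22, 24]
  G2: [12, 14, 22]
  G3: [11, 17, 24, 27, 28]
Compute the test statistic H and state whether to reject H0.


Step 1: Combine all N = 13 observations and assign midranks.
sorted (value, group, rank): (10,G1,1), (11,G3,2), (12,G2,3), (14,G2,4), (16,G1,5), (17,G3,6), (20,G1,7), (22,G1,8.5), (22,G2,8.5), (24,G1,10.5), (24,G3,10.5), (27,G3,12), (28,G3,13)
Step 2: Sum ranks within each group.
R_1 = 32 (n_1 = 5)
R_2 = 15.5 (n_2 = 3)
R_3 = 43.5 (n_3 = 5)
Step 3: H = 12/(N(N+1)) * sum(R_i^2/n_i) - 3(N+1)
     = 12/(13*14) * (32^2/5 + 15.5^2/3 + 43.5^2/5) - 3*14
     = 0.065934 * 663.333 - 42
     = 1.736264.
Step 4: Ties present; correction factor C = 1 - 12/(13^3 - 13) = 0.994505. Corrected H = 1.736264 / 0.994505 = 1.745856.
Step 5: Under H0, H ~ chi^2(2); p-value = 0.417727.
Step 6: alpha = 0.05. fail to reject H0.

H = 1.7459, df = 2, p = 0.417727, fail to reject H0.


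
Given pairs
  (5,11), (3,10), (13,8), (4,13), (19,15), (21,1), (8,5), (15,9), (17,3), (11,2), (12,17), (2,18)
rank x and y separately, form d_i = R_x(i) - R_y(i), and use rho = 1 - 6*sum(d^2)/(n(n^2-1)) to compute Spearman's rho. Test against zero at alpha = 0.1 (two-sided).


Step 1: Rank x and y separately (midranks; no ties here).
rank(x): 5->4, 3->2, 13->8, 4->3, 19->11, 21->12, 8->5, 15->9, 17->10, 11->6, 12->7, 2->1
rank(y): 11->8, 10->7, 8->5, 13->9, 15->10, 1->1, 5->4, 9->6, 3->3, 2->2, 17->11, 18->12
Step 2: d_i = R_x(i) - R_y(i); compute d_i^2.
  (4-8)^2=16, (2-7)^2=25, (8-5)^2=9, (3-9)^2=36, (11-10)^2=1, (12-1)^2=121, (5-4)^2=1, (9-6)^2=9, (10-3)^2=49, (6-2)^2=16, (7-11)^2=16, (1-12)^2=121
sum(d^2) = 420.
Step 3: rho = 1 - 6*420 / (12*(12^2 - 1)) = 1 - 2520/1716 = -0.468531.
Step 4: Under H0, t = rho * sqrt((n-2)/(1-rho^2)) = -1.6771 ~ t(10).
Step 5: Two-sided p-value from the t-distribution with 10 df = 0.124455.
Step 6: alpha = 0.1. fail to reject H0.

rho = -0.4685, p = 0.124455, fail to reject H0 at alpha = 0.1.


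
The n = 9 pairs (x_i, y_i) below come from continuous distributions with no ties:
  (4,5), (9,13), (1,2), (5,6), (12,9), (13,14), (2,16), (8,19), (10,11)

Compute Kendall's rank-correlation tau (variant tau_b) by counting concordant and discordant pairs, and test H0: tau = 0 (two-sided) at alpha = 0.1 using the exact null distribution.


Step 1: Enumerate the 36 unordered pairs (i,j) with i<j and classify each by sign(x_j-x_i) * sign(y_j-y_i).
  (1,2):dx=+5,dy=+8->C; (1,3):dx=-3,dy=-3->C; (1,4):dx=+1,dy=+1->C; (1,5):dx=+8,dy=+4->C
  (1,6):dx=+9,dy=+9->C; (1,7):dx=-2,dy=+11->D; (1,8):dx=+4,dy=+14->C; (1,9):dx=+6,dy=+6->C
  (2,3):dx=-8,dy=-11->C; (2,4):dx=-4,dy=-7->C; (2,5):dx=+3,dy=-4->D; (2,6):dx=+4,dy=+1->C
  (2,7):dx=-7,dy=+3->D; (2,8):dx=-1,dy=+6->D; (2,9):dx=+1,dy=-2->D; (3,4):dx=+4,dy=+4->C
  (3,5):dx=+11,dy=+7->C; (3,6):dx=+12,dy=+12->C; (3,7):dx=+1,dy=+14->C; (3,8):dx=+7,dy=+17->C
  (3,9):dx=+9,dy=+9->C; (4,5):dx=+7,dy=+3->C; (4,6):dx=+8,dy=+8->C; (4,7):dx=-3,dy=+10->D
  (4,8):dx=+3,dy=+13->C; (4,9):dx=+5,dy=+5->C; (5,6):dx=+1,dy=+5->C; (5,7):dx=-10,dy=+7->D
  (5,8):dx=-4,dy=+10->D; (5,9):dx=-2,dy=+2->D; (6,7):dx=-11,dy=+2->D; (6,8):dx=-5,dy=+5->D
  (6,9):dx=-3,dy=-3->C; (7,8):dx=+6,dy=+3->C; (7,9):dx=+8,dy=-5->D; (8,9):dx=+2,dy=-8->D
Step 2: C = 23, D = 13, total pairs = 36.
Step 3: tau = (C - D)/(n(n-1)/2) = (23 - 13)/36 = 0.277778.
Step 4: Exact two-sided p-value (enumerate n! = 362880 permutations of y under H0): p = 0.358488.
Step 5: alpha = 0.1. fail to reject H0.

tau_b = 0.2778 (C=23, D=13), p = 0.358488, fail to reject H0.


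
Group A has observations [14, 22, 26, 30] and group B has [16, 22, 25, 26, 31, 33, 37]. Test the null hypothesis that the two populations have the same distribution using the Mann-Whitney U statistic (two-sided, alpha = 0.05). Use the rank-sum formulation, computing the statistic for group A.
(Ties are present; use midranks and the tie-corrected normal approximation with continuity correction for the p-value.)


Step 1: Combine and sort all 11 observations; assign midranks.
sorted (value, group): (14,X), (16,Y), (22,X), (22,Y), (25,Y), (26,X), (26,Y), (30,X), (31,Y), (33,Y), (37,Y)
ranks: 14->1, 16->2, 22->3.5, 22->3.5, 25->5, 26->6.5, 26->6.5, 30->8, 31->9, 33->10, 37->11
Step 2: Rank sum for X: R1 = 1 + 3.5 + 6.5 + 8 = 19.
Step 3: U_X = R1 - n1(n1+1)/2 = 19 - 4*5/2 = 19 - 10 = 9.
       U_Y = n1*n2 - U_X = 28 - 9 = 19.
Step 4: Ties are present, so use the tie-corrected normal approximation (with continuity correction) for the p-value.
Step 5: p-value = 0.392932; compare to alpha = 0.05. fail to reject H0.

U_X = 9, p = 0.392932, fail to reject H0 at alpha = 0.05.


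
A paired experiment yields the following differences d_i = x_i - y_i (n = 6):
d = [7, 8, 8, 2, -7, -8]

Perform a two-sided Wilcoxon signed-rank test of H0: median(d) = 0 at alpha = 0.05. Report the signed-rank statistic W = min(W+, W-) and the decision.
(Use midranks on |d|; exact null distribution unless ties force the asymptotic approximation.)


Step 1: Drop any zero differences (none here) and take |d_i|.
|d| = [7, 8, 8, 2, 7, 8]
Step 2: Midrank |d_i| (ties get averaged ranks).
ranks: |7|->2.5, |8|->5, |8|->5, |2|->1, |7|->2.5, |8|->5
Step 3: Attach original signs; sum ranks with positive sign and with negative sign.
W+ = 2.5 + 5 + 5 + 1 = 13.5
W- = 2.5 + 5 = 7.5
(Check: W+ + W- = 21 should equal n(n+1)/2 = 21.)
Step 4: Test statistic W = min(W+, W-) = 7.5.
Step 5: Ties in |d|, so use the tie-corrected normal approximation.
        E[W] = n(n+1)/4 = 6*7/4 = 10.5.
        Tie groups: |d|=7 (t=2), |d|=8 (t=3); sum(t^3 - t) = 30.
        Var[W] = n(n+1)(2n+1)/24 - sum(t^3-t)/48 = 546/24 - 30/48 = 22.125.
        z = (W - E[W]) / sqrt(Var[W]) = (7.5 - 10.5) / 4.7037 = -0.6378.
        Two-sided p = 2*Phi(z) = 0.523609.
Step 6: alpha = 0.05. fail to reject H0.

W+ = 13.5, W- = 7.5, W = min = 7.5, p = 0.523609, fail to reject H0.


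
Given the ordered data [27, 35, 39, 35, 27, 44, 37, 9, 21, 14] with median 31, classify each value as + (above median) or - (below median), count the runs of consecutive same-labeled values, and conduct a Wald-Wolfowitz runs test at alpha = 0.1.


Step 1: Compute median = 31; label A = above, B = below.
Labels in order: BAAABAABBB  (n_A = 5, n_B = 5)
Step 2: Count runs R = 5.
Step 3: Under H0 (random ordering), E[R] = 2*n_A*n_B/(n_A+n_B) + 1 = 2*5*5/10 + 1 = 6.0000.
        Var[R] = 2*n_A*n_B*(2*n_A*n_B - n_A - n_B) / ((n_A+n_B)^2 * (n_A+n_B-1)) = 2000/900 = 2.2222.
        SD[R] = 1.4907.
Step 4: Continuity-corrected z = (R + 0.5 - E[R]) / SD[R] = (5 + 0.5 - 6.0000) / 1.4907 = -0.3354.
Step 5: Two-sided p-value via normal approximation = 2*(1 - Phi(|z|)) = 0.737316.
Step 6: alpha = 0.1. fail to reject H0.

R = 5, z = -0.3354, p = 0.737316, fail to reject H0.


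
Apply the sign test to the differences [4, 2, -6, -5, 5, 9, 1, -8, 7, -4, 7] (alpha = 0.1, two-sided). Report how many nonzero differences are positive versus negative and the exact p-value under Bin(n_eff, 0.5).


Step 1: Discard zero differences. Original n = 11; n_eff = number of nonzero differences = 11.
Nonzero differences (with sign): +4, +2, -6, -5, +5, +9, +1, -8, +7, -4, +7
Step 2: Count signs: positive = 7, negative = 4.
Step 3: Under H0: P(positive) = 0.5, so the number of positives S ~ Bin(11, 0.5).
Step 4: Two-sided exact p-value = sum of Bin(11,0.5) probabilities at or below the observed probability = 0.548828.
Step 5: alpha = 0.1. fail to reject H0.

n_eff = 11, pos = 7, neg = 4, p = 0.548828, fail to reject H0.


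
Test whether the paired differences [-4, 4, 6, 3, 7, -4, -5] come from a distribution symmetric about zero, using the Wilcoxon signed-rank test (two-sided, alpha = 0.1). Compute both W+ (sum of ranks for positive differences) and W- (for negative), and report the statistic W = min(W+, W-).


Step 1: Drop any zero differences (none here) and take |d_i|.
|d| = [4, 4, 6, 3, 7, 4, 5]
Step 2: Midrank |d_i| (ties get averaged ranks).
ranks: |4|->3, |4|->3, |6|->6, |3|->1, |7|->7, |4|->3, |5|->5
Step 3: Attach original signs; sum ranks with positive sign and with negative sign.
W+ = 3 + 6 + 1 + 7 = 17
W- = 3 + 3 + 5 = 11
(Check: W+ + W- = 28 should equal n(n+1)/2 = 28.)
Step 4: Test statistic W = min(W+, W-) = 11.
Step 5: Ties in |d|, so use the tie-corrected normal approximation.
        E[W] = n(n+1)/4 = 7*8/4 = 14.
        Tie groups: |d|=4 (t=3); sum(t^3 - t) = 24.
        Var[W] = n(n+1)(2n+1)/24 - sum(t^3-t)/48 = 840/24 - 24/48 = 34.5.
        z = (W - E[W]) / sqrt(Var[W]) = (11 - 14) / 5.8737 = -0.5108.
        Two-sided p = 2*Phi(z) = 0.609523.
Step 6: alpha = 0.1. fail to reject H0.

W+ = 17, W- = 11, W = min = 11, p = 0.609523, fail to reject H0.


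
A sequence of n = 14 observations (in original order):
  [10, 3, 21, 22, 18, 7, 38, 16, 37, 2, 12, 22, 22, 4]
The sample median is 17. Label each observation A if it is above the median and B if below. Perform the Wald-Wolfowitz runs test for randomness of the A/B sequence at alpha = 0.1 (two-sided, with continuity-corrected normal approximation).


Step 1: Compute median = 17; label A = above, B = below.
Labels in order: BBAAABABABBAAB  (n_A = 7, n_B = 7)
Step 2: Count runs R = 9.
Step 3: Under H0 (random ordering), E[R] = 2*n_A*n_B/(n_A+n_B) + 1 = 2*7*7/14 + 1 = 8.0000.
        Var[R] = 2*n_A*n_B*(2*n_A*n_B - n_A - n_B) / ((n_A+n_B)^2 * (n_A+n_B-1)) = 8232/2548 = 3.2308.
        SD[R] = 1.7974.
Step 4: Continuity-corrected z = (R - 0.5 - E[R]) / SD[R] = (9 - 0.5 - 8.0000) / 1.7974 = 0.2782.
Step 5: Two-sided p-value via normal approximation = 2*(1 - Phi(|z|)) = 0.780879.
Step 6: alpha = 0.1. fail to reject H0.

R = 9, z = 0.2782, p = 0.780879, fail to reject H0.


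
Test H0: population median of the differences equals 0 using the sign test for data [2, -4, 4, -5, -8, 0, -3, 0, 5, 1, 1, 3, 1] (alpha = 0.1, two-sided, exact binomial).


Step 1: Discard zero differences. Original n = 13; n_eff = number of nonzero differences = 11.
Nonzero differences (with sign): +2, -4, +4, -5, -8, -3, +5, +1, +1, +3, +1
Step 2: Count signs: positive = 7, negative = 4.
Step 3: Under H0: P(positive) = 0.5, so the number of positives S ~ Bin(11, 0.5).
Step 4: Two-sided exact p-value = sum of Bin(11,0.5) probabilities at or below the observed probability = 0.548828.
Step 5: alpha = 0.1. fail to reject H0.

n_eff = 11, pos = 7, neg = 4, p = 0.548828, fail to reject H0.


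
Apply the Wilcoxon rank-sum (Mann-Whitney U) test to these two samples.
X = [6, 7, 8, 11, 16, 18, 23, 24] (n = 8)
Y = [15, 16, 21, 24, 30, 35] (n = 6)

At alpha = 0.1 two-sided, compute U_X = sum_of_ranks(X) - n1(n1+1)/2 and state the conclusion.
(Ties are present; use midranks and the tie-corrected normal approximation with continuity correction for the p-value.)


Step 1: Combine and sort all 14 observations; assign midranks.
sorted (value, group): (6,X), (7,X), (8,X), (11,X), (15,Y), (16,X), (16,Y), (18,X), (21,Y), (23,X), (24,X), (24,Y), (30,Y), (35,Y)
ranks: 6->1, 7->2, 8->3, 11->4, 15->5, 16->6.5, 16->6.5, 18->8, 21->9, 23->10, 24->11.5, 24->11.5, 30->13, 35->14
Step 2: Rank sum for X: R1 = 1 + 2 + 3 + 4 + 6.5 + 8 + 10 + 11.5 = 46.
Step 3: U_X = R1 - n1(n1+1)/2 = 46 - 8*9/2 = 46 - 36 = 10.
       U_Y = n1*n2 - U_X = 48 - 10 = 38.
Step 4: Ties are present, so use the tie-corrected normal approximation (with continuity correction) for the p-value.
Step 5: p-value = 0.080692; compare to alpha = 0.1. reject H0.

U_X = 10, p = 0.080692, reject H0 at alpha = 0.1.


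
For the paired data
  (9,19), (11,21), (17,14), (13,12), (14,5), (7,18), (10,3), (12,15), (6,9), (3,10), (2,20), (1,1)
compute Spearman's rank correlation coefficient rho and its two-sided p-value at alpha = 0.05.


Step 1: Rank x and y separately (midranks; no ties here).
rank(x): 9->6, 11->8, 17->12, 13->10, 14->11, 7->5, 10->7, 12->9, 6->4, 3->3, 2->2, 1->1
rank(y): 19->10, 21->12, 14->7, 12->6, 5->3, 18->9, 3->2, 15->8, 9->4, 10->5, 20->11, 1->1
Step 2: d_i = R_x(i) - R_y(i); compute d_i^2.
  (6-10)^2=16, (8-12)^2=16, (12-7)^2=25, (10-6)^2=16, (11-3)^2=64, (5-9)^2=16, (7-2)^2=25, (9-8)^2=1, (4-4)^2=0, (3-5)^2=4, (2-11)^2=81, (1-1)^2=0
sum(d^2) = 264.
Step 3: rho = 1 - 6*264 / (12*(12^2 - 1)) = 1 - 1584/1716 = 0.076923.
Step 4: Under H0, t = rho * sqrt((n-2)/(1-rho^2)) = 0.2440 ~ t(10).
Step 5: Two-sided p-value from the t-distribution with 10 df = 0.812183.
Step 6: alpha = 0.05. fail to reject H0.

rho = 0.0769, p = 0.812183, fail to reject H0 at alpha = 0.05.


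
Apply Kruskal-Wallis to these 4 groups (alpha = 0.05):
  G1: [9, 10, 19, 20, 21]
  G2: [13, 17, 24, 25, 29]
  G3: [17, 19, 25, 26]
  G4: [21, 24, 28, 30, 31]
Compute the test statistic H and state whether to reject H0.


Step 1: Combine all N = 19 observations and assign midranks.
sorted (value, group, rank): (9,G1,1), (10,G1,2), (13,G2,3), (17,G2,4.5), (17,G3,4.5), (19,G1,6.5), (19,G3,6.5), (20,G1,8), (21,G1,9.5), (21,G4,9.5), (24,G2,11.5), (24,G4,11.5), (25,G2,13.5), (25,G3,13.5), (26,G3,15), (28,G4,16), (29,G2,17), (30,G4,18), (31,G4,19)
Step 2: Sum ranks within each group.
R_1 = 27 (n_1 = 5)
R_2 = 49.5 (n_2 = 5)
R_3 = 39.5 (n_3 = 4)
R_4 = 74 (n_4 = 5)
Step 3: H = 12/(N(N+1)) * sum(R_i^2/n_i) - 3(N+1)
     = 12/(19*20) * (27^2/5 + 49.5^2/5 + 39.5^2/4 + 74^2/5) - 3*20
     = 0.031579 * 2121.11 - 60
     = 6.982500.
Step 4: Ties present; correction factor C = 1 - 30/(19^3 - 19) = 0.995614. Corrected H = 6.982500 / 0.995614 = 7.013260.
Step 5: Under H0, H ~ chi^2(3); p-value = 0.071476.
Step 6: alpha = 0.05. fail to reject H0.

H = 7.0133, df = 3, p = 0.071476, fail to reject H0.


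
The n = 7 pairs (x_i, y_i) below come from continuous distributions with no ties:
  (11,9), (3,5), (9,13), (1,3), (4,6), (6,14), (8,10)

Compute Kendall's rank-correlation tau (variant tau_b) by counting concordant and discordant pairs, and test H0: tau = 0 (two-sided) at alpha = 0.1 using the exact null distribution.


Step 1: Enumerate the 21 unordered pairs (i,j) with i<j and classify each by sign(x_j-x_i) * sign(y_j-y_i).
  (1,2):dx=-8,dy=-4->C; (1,3):dx=-2,dy=+4->D; (1,4):dx=-10,dy=-6->C; (1,5):dx=-7,dy=-3->C
  (1,6):dx=-5,dy=+5->D; (1,7):dx=-3,dy=+1->D; (2,3):dx=+6,dy=+8->C; (2,4):dx=-2,dy=-2->C
  (2,5):dx=+1,dy=+1->C; (2,6):dx=+3,dy=+9->C; (2,7):dx=+5,dy=+5->C; (3,4):dx=-8,dy=-10->C
  (3,5):dx=-5,dy=-7->C; (3,6):dx=-3,dy=+1->D; (3,7):dx=-1,dy=-3->C; (4,5):dx=+3,dy=+3->C
  (4,6):dx=+5,dy=+11->C; (4,7):dx=+7,dy=+7->C; (5,6):dx=+2,dy=+8->C; (5,7):dx=+4,dy=+4->C
  (6,7):dx=+2,dy=-4->D
Step 2: C = 16, D = 5, total pairs = 21.
Step 3: tau = (C - D)/(n(n-1)/2) = (16 - 5)/21 = 0.523810.
Step 4: Exact two-sided p-value (enumerate n! = 5040 permutations of y under H0): p = 0.136111.
Step 5: alpha = 0.1. fail to reject H0.

tau_b = 0.5238 (C=16, D=5), p = 0.136111, fail to reject H0.


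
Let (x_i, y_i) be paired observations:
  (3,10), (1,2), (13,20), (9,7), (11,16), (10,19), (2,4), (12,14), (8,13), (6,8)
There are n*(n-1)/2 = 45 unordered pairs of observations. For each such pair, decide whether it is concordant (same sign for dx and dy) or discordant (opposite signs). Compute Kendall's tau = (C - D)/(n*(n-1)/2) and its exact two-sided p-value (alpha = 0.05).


Step 1: Enumerate the 45 unordered pairs (i,j) with i<j and classify each by sign(x_j-x_i) * sign(y_j-y_i).
  (1,2):dx=-2,dy=-8->C; (1,3):dx=+10,dy=+10->C; (1,4):dx=+6,dy=-3->D; (1,5):dx=+8,dy=+6->C
  (1,6):dx=+7,dy=+9->C; (1,7):dx=-1,dy=-6->C; (1,8):dx=+9,dy=+4->C; (1,9):dx=+5,dy=+3->C
  (1,10):dx=+3,dy=-2->D; (2,3):dx=+12,dy=+18->C; (2,4):dx=+8,dy=+5->C; (2,5):dx=+10,dy=+14->C
  (2,6):dx=+9,dy=+17->C; (2,7):dx=+1,dy=+2->C; (2,8):dx=+11,dy=+12->C; (2,9):dx=+7,dy=+11->C
  (2,10):dx=+5,dy=+6->C; (3,4):dx=-4,dy=-13->C; (3,5):dx=-2,dy=-4->C; (3,6):dx=-3,dy=-1->C
  (3,7):dx=-11,dy=-16->C; (3,8):dx=-1,dy=-6->C; (3,9):dx=-5,dy=-7->C; (3,10):dx=-7,dy=-12->C
  (4,5):dx=+2,dy=+9->C; (4,6):dx=+1,dy=+12->C; (4,7):dx=-7,dy=-3->C; (4,8):dx=+3,dy=+7->C
  (4,9):dx=-1,dy=+6->D; (4,10):dx=-3,dy=+1->D; (5,6):dx=-1,dy=+3->D; (5,7):dx=-9,dy=-12->C
  (5,8):dx=+1,dy=-2->D; (5,9):dx=-3,dy=-3->C; (5,10):dx=-5,dy=-8->C; (6,7):dx=-8,dy=-15->C
  (6,8):dx=+2,dy=-5->D; (6,9):dx=-2,dy=-6->C; (6,10):dx=-4,dy=-11->C; (7,8):dx=+10,dy=+10->C
  (7,9):dx=+6,dy=+9->C; (7,10):dx=+4,dy=+4->C; (8,9):dx=-4,dy=-1->C; (8,10):dx=-6,dy=-6->C
  (9,10):dx=-2,dy=-5->C
Step 2: C = 38, D = 7, total pairs = 45.
Step 3: tau = (C - D)/(n(n-1)/2) = (38 - 7)/45 = 0.688889.
Step 4: Exact two-sided p-value (enumerate n! = 3628800 permutations of y under H0): p = 0.004687.
Step 5: alpha = 0.05. reject H0.

tau_b = 0.6889 (C=38, D=7), p = 0.004687, reject H0.


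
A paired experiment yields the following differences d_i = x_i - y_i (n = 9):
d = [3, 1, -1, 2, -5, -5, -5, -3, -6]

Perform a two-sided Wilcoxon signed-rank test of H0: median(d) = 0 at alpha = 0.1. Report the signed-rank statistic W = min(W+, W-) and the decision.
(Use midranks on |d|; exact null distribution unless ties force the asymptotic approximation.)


Step 1: Drop any zero differences (none here) and take |d_i|.
|d| = [3, 1, 1, 2, 5, 5, 5, 3, 6]
Step 2: Midrank |d_i| (ties get averaged ranks).
ranks: |3|->4.5, |1|->1.5, |1|->1.5, |2|->3, |5|->7, |5|->7, |5|->7, |3|->4.5, |6|->9
Step 3: Attach original signs; sum ranks with positive sign and with negative sign.
W+ = 4.5 + 1.5 + 3 = 9
W- = 1.5 + 7 + 7 + 7 + 4.5 + 9 = 36
(Check: W+ + W- = 45 should equal n(n+1)/2 = 45.)
Step 4: Test statistic W = min(W+, W-) = 9.
Step 5: Ties in |d|, so use the tie-corrected normal approximation.
        E[W] = n(n+1)/4 = 9*10/4 = 22.5.
        Tie groups: |d|=1 (t=2), |d|=3 (t=2), |d|=5 (t=3); sum(t^3 - t) = 36.
        Var[W] = n(n+1)(2n+1)/24 - sum(t^3-t)/48 = 1710/24 - 36/48 = 70.5.
        z = (W - E[W]) / sqrt(Var[W]) = (9 - 22.5) / 8.3964 = -1.6078.
        Two-sided p = 2*Phi(z) = 0.107873.
Step 6: alpha = 0.1. fail to reject H0.

W+ = 9, W- = 36, W = min = 9, p = 0.107873, fail to reject H0.


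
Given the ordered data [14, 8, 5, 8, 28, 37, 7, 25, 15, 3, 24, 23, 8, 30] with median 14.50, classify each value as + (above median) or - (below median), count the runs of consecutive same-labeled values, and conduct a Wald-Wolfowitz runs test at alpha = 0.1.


Step 1: Compute median = 14.50; label A = above, B = below.
Labels in order: BBBBAABAABAABA  (n_A = 7, n_B = 7)
Step 2: Count runs R = 8.
Step 3: Under H0 (random ordering), E[R] = 2*n_A*n_B/(n_A+n_B) + 1 = 2*7*7/14 + 1 = 8.0000.
        Var[R] = 2*n_A*n_B*(2*n_A*n_B - n_A - n_B) / ((n_A+n_B)^2 * (n_A+n_B-1)) = 8232/2548 = 3.2308.
        SD[R] = 1.7974.
Step 4: R = E[R], so z = 0 with no continuity correction.
Step 5: Two-sided p-value via normal approximation = 2*(1 - Phi(|z|)) = 1.000000.
Step 6: alpha = 0.1. fail to reject H0.

R = 8, z = 0.0000, p = 1.000000, fail to reject H0.


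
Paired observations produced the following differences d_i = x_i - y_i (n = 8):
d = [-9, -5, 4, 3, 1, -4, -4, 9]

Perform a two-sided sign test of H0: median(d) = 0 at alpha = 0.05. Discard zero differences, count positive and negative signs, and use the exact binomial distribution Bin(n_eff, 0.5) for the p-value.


Step 1: Discard zero differences. Original n = 8; n_eff = number of nonzero differences = 8.
Nonzero differences (with sign): -9, -5, +4, +3, +1, -4, -4, +9
Step 2: Count signs: positive = 4, negative = 4.
Step 3: Under H0: P(positive) = 0.5, so the number of positives S ~ Bin(8, 0.5).
Step 4: Two-sided exact p-value = sum of Bin(8,0.5) probabilities at or below the observed probability = 1.000000.
Step 5: alpha = 0.05. fail to reject H0.

n_eff = 8, pos = 4, neg = 4, p = 1.000000, fail to reject H0.


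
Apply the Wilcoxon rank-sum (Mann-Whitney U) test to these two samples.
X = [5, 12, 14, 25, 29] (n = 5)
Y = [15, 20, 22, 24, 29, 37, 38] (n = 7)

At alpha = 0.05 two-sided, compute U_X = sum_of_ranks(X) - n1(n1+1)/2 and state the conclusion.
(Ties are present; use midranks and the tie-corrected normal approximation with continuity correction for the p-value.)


Step 1: Combine and sort all 12 observations; assign midranks.
sorted (value, group): (5,X), (12,X), (14,X), (15,Y), (20,Y), (22,Y), (24,Y), (25,X), (29,X), (29,Y), (37,Y), (38,Y)
ranks: 5->1, 12->2, 14->3, 15->4, 20->5, 22->6, 24->7, 25->8, 29->9.5, 29->9.5, 37->11, 38->12
Step 2: Rank sum for X: R1 = 1 + 2 + 3 + 8 + 9.5 = 23.5.
Step 3: U_X = R1 - n1(n1+1)/2 = 23.5 - 5*6/2 = 23.5 - 15 = 8.5.
       U_Y = n1*n2 - U_X = 35 - 8.5 = 26.5.
Step 4: Ties are present, so use the tie-corrected normal approximation (with continuity correction) for the p-value.
Step 5: p-value = 0.166721; compare to alpha = 0.05. fail to reject H0.

U_X = 8.5, p = 0.166721, fail to reject H0 at alpha = 0.05.


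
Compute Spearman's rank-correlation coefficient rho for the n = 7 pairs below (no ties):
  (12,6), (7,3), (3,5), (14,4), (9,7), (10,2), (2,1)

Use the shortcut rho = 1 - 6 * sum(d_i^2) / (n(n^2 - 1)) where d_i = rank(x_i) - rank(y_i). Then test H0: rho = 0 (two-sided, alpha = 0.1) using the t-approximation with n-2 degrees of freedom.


Step 1: Rank x and y separately (midranks; no ties here).
rank(x): 12->6, 7->3, 3->2, 14->7, 9->4, 10->5, 2->1
rank(y): 6->6, 3->3, 5->5, 4->4, 7->7, 2->2, 1->1
Step 2: d_i = R_x(i) - R_y(i); compute d_i^2.
  (6-6)^2=0, (3-3)^2=0, (2-5)^2=9, (7-4)^2=9, (4-7)^2=9, (5-2)^2=9, (1-1)^2=0
sum(d^2) = 36.
Step 3: rho = 1 - 6*36 / (7*(7^2 - 1)) = 1 - 216/336 = 0.357143.
Step 4: Under H0, t = rho * sqrt((n-2)/(1-rho^2)) = 0.8550 ~ t(5).
Step 5: Two-sided p-value from the t-distribution with 5 df = 0.431611.
Step 6: alpha = 0.1. fail to reject H0.

rho = 0.3571, p = 0.431611, fail to reject H0 at alpha = 0.1.


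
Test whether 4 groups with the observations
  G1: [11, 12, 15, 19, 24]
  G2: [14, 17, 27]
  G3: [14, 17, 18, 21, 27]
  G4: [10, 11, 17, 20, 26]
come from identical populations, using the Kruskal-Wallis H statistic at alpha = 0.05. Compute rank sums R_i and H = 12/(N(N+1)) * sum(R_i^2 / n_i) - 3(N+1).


Step 1: Combine all N = 18 observations and assign midranks.
sorted (value, group, rank): (10,G4,1), (11,G1,2.5), (11,G4,2.5), (12,G1,4), (14,G2,5.5), (14,G3,5.5), (15,G1,7), (17,G2,9), (17,G3,9), (17,G4,9), (18,G3,11), (19,G1,12), (20,G4,13), (21,G3,14), (24,G1,15), (26,G4,16), (27,G2,17.5), (27,G3,17.5)
Step 2: Sum ranks within each group.
R_1 = 40.5 (n_1 = 5)
R_2 = 32 (n_2 = 3)
R_3 = 57 (n_3 = 5)
R_4 = 41.5 (n_4 = 5)
Step 3: H = 12/(N(N+1)) * sum(R_i^2/n_i) - 3(N+1)
     = 12/(18*19) * (40.5^2/5 + 32^2/3 + 57^2/5 + 41.5^2/5) - 3*19
     = 0.035088 * 1663.63 - 57
     = 1.373099.
Step 4: Ties present; correction factor C = 1 - 42/(18^3 - 18) = 0.992776. Corrected H = 1.373099 / 0.992776 = 1.383091.
Step 5: Under H0, H ~ chi^2(3); p-value = 0.709503.
Step 6: alpha = 0.05. fail to reject H0.

H = 1.3831, df = 3, p = 0.709503, fail to reject H0.


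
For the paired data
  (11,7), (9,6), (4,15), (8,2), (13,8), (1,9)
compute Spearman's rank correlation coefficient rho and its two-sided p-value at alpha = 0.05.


Step 1: Rank x and y separately (midranks; no ties here).
rank(x): 11->5, 9->4, 4->2, 8->3, 13->6, 1->1
rank(y): 7->3, 6->2, 15->6, 2->1, 8->4, 9->5
Step 2: d_i = R_x(i) - R_y(i); compute d_i^2.
  (5-3)^2=4, (4-2)^2=4, (2-6)^2=16, (3-1)^2=4, (6-4)^2=4, (1-5)^2=16
sum(d^2) = 48.
Step 3: rho = 1 - 6*48 / (6*(6^2 - 1)) = 1 - 288/210 = -0.371429.
Step 4: Under H0, t = rho * sqrt((n-2)/(1-rho^2)) = -0.8001 ~ t(4).
Step 5: Two-sided p-value from the t-distribution with 4 df = 0.468478.
Step 6: alpha = 0.05. fail to reject H0.

rho = -0.3714, p = 0.468478, fail to reject H0 at alpha = 0.05.


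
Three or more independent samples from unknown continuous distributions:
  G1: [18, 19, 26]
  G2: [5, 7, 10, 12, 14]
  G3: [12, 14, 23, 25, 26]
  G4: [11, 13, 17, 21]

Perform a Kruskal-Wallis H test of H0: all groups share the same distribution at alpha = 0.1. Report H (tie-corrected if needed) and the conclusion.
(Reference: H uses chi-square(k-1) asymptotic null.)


Step 1: Combine all N = 17 observations and assign midranks.
sorted (value, group, rank): (5,G2,1), (7,G2,2), (10,G2,3), (11,G4,4), (12,G2,5.5), (12,G3,5.5), (13,G4,7), (14,G2,8.5), (14,G3,8.5), (17,G4,10), (18,G1,11), (19,G1,12), (21,G4,13), (23,G3,14), (25,G3,15), (26,G1,16.5), (26,G3,16.5)
Step 2: Sum ranks within each group.
R_1 = 39.5 (n_1 = 3)
R_2 = 20 (n_2 = 5)
R_3 = 59.5 (n_3 = 5)
R_4 = 34 (n_4 = 4)
Step 3: H = 12/(N(N+1)) * sum(R_i^2/n_i) - 3(N+1)
     = 12/(17*18) * (39.5^2/3 + 20^2/5 + 59.5^2/5 + 34^2/4) - 3*18
     = 0.039216 * 1597.13 - 54
     = 8.632680.
Step 4: Ties present; correction factor C = 1 - 18/(17^3 - 17) = 0.996324. Corrected H = 8.632680 / 0.996324 = 8.664535.
Step 5: Under H0, H ~ chi^2(3); p-value = 0.034100.
Step 6: alpha = 0.1. reject H0.

H = 8.6645, df = 3, p = 0.034100, reject H0.


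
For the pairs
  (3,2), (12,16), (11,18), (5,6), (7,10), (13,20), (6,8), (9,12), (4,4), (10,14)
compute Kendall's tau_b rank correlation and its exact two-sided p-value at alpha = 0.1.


Step 1: Enumerate the 45 unordered pairs (i,j) with i<j and classify each by sign(x_j-x_i) * sign(y_j-y_i).
  (1,2):dx=+9,dy=+14->C; (1,3):dx=+8,dy=+16->C; (1,4):dx=+2,dy=+4->C; (1,5):dx=+4,dy=+8->C
  (1,6):dx=+10,dy=+18->C; (1,7):dx=+3,dy=+6->C; (1,8):dx=+6,dy=+10->C; (1,9):dx=+1,dy=+2->C
  (1,10):dx=+7,dy=+12->C; (2,3):dx=-1,dy=+2->D; (2,4):dx=-7,dy=-10->C; (2,5):dx=-5,dy=-6->C
  (2,6):dx=+1,dy=+4->C; (2,7):dx=-6,dy=-8->C; (2,8):dx=-3,dy=-4->C; (2,9):dx=-8,dy=-12->C
  (2,10):dx=-2,dy=-2->C; (3,4):dx=-6,dy=-12->C; (3,5):dx=-4,dy=-8->C; (3,6):dx=+2,dy=+2->C
  (3,7):dx=-5,dy=-10->C; (3,8):dx=-2,dy=-6->C; (3,9):dx=-7,dy=-14->C; (3,10):dx=-1,dy=-4->C
  (4,5):dx=+2,dy=+4->C; (4,6):dx=+8,dy=+14->C; (4,7):dx=+1,dy=+2->C; (4,8):dx=+4,dy=+6->C
  (4,9):dx=-1,dy=-2->C; (4,10):dx=+5,dy=+8->C; (5,6):dx=+6,dy=+10->C; (5,7):dx=-1,dy=-2->C
  (5,8):dx=+2,dy=+2->C; (5,9):dx=-3,dy=-6->C; (5,10):dx=+3,dy=+4->C; (6,7):dx=-7,dy=-12->C
  (6,8):dx=-4,dy=-8->C; (6,9):dx=-9,dy=-16->C; (6,10):dx=-3,dy=-6->C; (7,8):dx=+3,dy=+4->C
  (7,9):dx=-2,dy=-4->C; (7,10):dx=+4,dy=+6->C; (8,9):dx=-5,dy=-8->C; (8,10):dx=+1,dy=+2->C
  (9,10):dx=+6,dy=+10->C
Step 2: C = 44, D = 1, total pairs = 45.
Step 3: tau = (C - D)/(n(n-1)/2) = (44 - 1)/45 = 0.955556.
Step 4: Exact two-sided p-value (enumerate n! = 3628800 permutations of y under H0): p = 0.000006.
Step 5: alpha = 0.1. reject H0.

tau_b = 0.9556 (C=44, D=1), p = 0.000006, reject H0.


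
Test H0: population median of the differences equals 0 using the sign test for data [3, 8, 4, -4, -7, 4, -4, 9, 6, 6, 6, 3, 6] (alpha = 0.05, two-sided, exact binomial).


Step 1: Discard zero differences. Original n = 13; n_eff = number of nonzero differences = 13.
Nonzero differences (with sign): +3, +8, +4, -4, -7, +4, -4, +9, +6, +6, +6, +3, +6
Step 2: Count signs: positive = 10, negative = 3.
Step 3: Under H0: P(positive) = 0.5, so the number of positives S ~ Bin(13, 0.5).
Step 4: Two-sided exact p-value = sum of Bin(13,0.5) probabilities at or below the observed probability = 0.092285.
Step 5: alpha = 0.05. fail to reject H0.

n_eff = 13, pos = 10, neg = 3, p = 0.092285, fail to reject H0.


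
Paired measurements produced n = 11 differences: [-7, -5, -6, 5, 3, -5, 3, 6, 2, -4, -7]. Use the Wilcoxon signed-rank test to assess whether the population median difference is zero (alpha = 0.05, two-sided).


Step 1: Drop any zero differences (none here) and take |d_i|.
|d| = [7, 5, 6, 5, 3, 5, 3, 6, 2, 4, 7]
Step 2: Midrank |d_i| (ties get averaged ranks).
ranks: |7|->10.5, |5|->6, |6|->8.5, |5|->6, |3|->2.5, |5|->6, |3|->2.5, |6|->8.5, |2|->1, |4|->4, |7|->10.5
Step 3: Attach original signs; sum ranks with positive sign and with negative sign.
W+ = 6 + 2.5 + 2.5 + 8.5 + 1 = 20.5
W- = 10.5 + 6 + 8.5 + 6 + 4 + 10.5 = 45.5
(Check: W+ + W- = 66 should equal n(n+1)/2 = 66.)
Step 4: Test statistic W = min(W+, W-) = 20.5.
Step 5: Ties in |d|, so use the tie-corrected normal approximation.
        E[W] = n(n+1)/4 = 11*12/4 = 33.
        Tie groups: |d|=3 (t=2), |d|=5 (t=3), |d|=6 (t=2), |d|=7 (t=2); sum(t^3 - t) = 42.
        Var[W] = n(n+1)(2n+1)/24 - sum(t^3-t)/48 = 3036/24 - 42/48 = 125.625.
        z = (W - E[W]) / sqrt(Var[W]) = (20.5 - 33) / 11.2083 = -1.1152.
        Two-sided p = 2*Phi(z) = 0.264744.
Step 6: alpha = 0.05. fail to reject H0.

W+ = 20.5, W- = 45.5, W = min = 20.5, p = 0.264744, fail to reject H0.


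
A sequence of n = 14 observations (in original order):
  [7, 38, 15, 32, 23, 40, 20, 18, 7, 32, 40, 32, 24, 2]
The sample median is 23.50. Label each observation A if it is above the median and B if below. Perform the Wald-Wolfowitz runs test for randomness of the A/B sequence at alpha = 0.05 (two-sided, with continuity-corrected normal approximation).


Step 1: Compute median = 23.50; label A = above, B = below.
Labels in order: BABABABBBAAAAB  (n_A = 7, n_B = 7)
Step 2: Count runs R = 9.
Step 3: Under H0 (random ordering), E[R] = 2*n_A*n_B/(n_A+n_B) + 1 = 2*7*7/14 + 1 = 8.0000.
        Var[R] = 2*n_A*n_B*(2*n_A*n_B - n_A - n_B) / ((n_A+n_B)^2 * (n_A+n_B-1)) = 8232/2548 = 3.2308.
        SD[R] = 1.7974.
Step 4: Continuity-corrected z = (R - 0.5 - E[R]) / SD[R] = (9 - 0.5 - 8.0000) / 1.7974 = 0.2782.
Step 5: Two-sided p-value via normal approximation = 2*(1 - Phi(|z|)) = 0.780879.
Step 6: alpha = 0.05. fail to reject H0.

R = 9, z = 0.2782, p = 0.780879, fail to reject H0.


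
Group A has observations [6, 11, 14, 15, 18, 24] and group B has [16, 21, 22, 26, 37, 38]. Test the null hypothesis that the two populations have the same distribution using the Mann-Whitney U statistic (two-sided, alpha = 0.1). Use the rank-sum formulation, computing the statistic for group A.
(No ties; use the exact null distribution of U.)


Step 1: Combine and sort all 12 observations; assign midranks.
sorted (value, group): (6,X), (11,X), (14,X), (15,X), (16,Y), (18,X), (21,Y), (22,Y), (24,X), (26,Y), (37,Y), (38,Y)
ranks: 6->1, 11->2, 14->3, 15->4, 16->5, 18->6, 21->7, 22->8, 24->9, 26->10, 37->11, 38->12
Step 2: Rank sum for X: R1 = 1 + 2 + 3 + 4 + 6 + 9 = 25.
Step 3: U_X = R1 - n1(n1+1)/2 = 25 - 6*7/2 = 25 - 21 = 4.
       U_Y = n1*n2 - U_X = 36 - 4 = 32.
Step 4: No ties, so the exact null distribution of U (based on enumerating the C(12,6) = 924 equally likely rank assignments) gives the two-sided p-value.
Step 5: p-value = 0.025974; compare to alpha = 0.1. reject H0.

U_X = 4, p = 0.025974, reject H0 at alpha = 0.1.


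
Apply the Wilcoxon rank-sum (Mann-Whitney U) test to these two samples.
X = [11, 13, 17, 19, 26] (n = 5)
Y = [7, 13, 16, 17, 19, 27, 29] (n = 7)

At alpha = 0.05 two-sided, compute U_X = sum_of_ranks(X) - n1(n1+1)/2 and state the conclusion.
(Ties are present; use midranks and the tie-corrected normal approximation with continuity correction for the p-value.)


Step 1: Combine and sort all 12 observations; assign midranks.
sorted (value, group): (7,Y), (11,X), (13,X), (13,Y), (16,Y), (17,X), (17,Y), (19,X), (19,Y), (26,X), (27,Y), (29,Y)
ranks: 7->1, 11->2, 13->3.5, 13->3.5, 16->5, 17->6.5, 17->6.5, 19->8.5, 19->8.5, 26->10, 27->11, 29->12
Step 2: Rank sum for X: R1 = 2 + 3.5 + 6.5 + 8.5 + 10 = 30.5.
Step 3: U_X = R1 - n1(n1+1)/2 = 30.5 - 5*6/2 = 30.5 - 15 = 15.5.
       U_Y = n1*n2 - U_X = 35 - 15.5 = 19.5.
Step 4: Ties are present, so use the tie-corrected normal approximation (with continuity correction) for the p-value.
Step 5: p-value = 0.806544; compare to alpha = 0.05. fail to reject H0.

U_X = 15.5, p = 0.806544, fail to reject H0 at alpha = 0.05.


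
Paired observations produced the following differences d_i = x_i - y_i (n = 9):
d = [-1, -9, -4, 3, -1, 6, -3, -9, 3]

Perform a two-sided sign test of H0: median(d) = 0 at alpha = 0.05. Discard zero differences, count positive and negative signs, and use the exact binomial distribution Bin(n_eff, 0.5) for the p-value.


Step 1: Discard zero differences. Original n = 9; n_eff = number of nonzero differences = 9.
Nonzero differences (with sign): -1, -9, -4, +3, -1, +6, -3, -9, +3
Step 2: Count signs: positive = 3, negative = 6.
Step 3: Under H0: P(positive) = 0.5, so the number of positives S ~ Bin(9, 0.5).
Step 4: Two-sided exact p-value = sum of Bin(9,0.5) probabilities at or below the observed probability = 0.507812.
Step 5: alpha = 0.05. fail to reject H0.

n_eff = 9, pos = 3, neg = 6, p = 0.507812, fail to reject H0.


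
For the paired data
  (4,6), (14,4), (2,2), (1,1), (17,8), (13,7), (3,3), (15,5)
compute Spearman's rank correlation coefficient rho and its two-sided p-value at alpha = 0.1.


Step 1: Rank x and y separately (midranks; no ties here).
rank(x): 4->4, 14->6, 2->2, 1->1, 17->8, 13->5, 3->3, 15->7
rank(y): 6->6, 4->4, 2->2, 1->1, 8->8, 7->7, 3->3, 5->5
Step 2: d_i = R_x(i) - R_y(i); compute d_i^2.
  (4-6)^2=4, (6-4)^2=4, (2-2)^2=0, (1-1)^2=0, (8-8)^2=0, (5-7)^2=4, (3-3)^2=0, (7-5)^2=4
sum(d^2) = 16.
Step 3: rho = 1 - 6*16 / (8*(8^2 - 1)) = 1 - 96/504 = 0.809524.
Step 4: Under H0, t = rho * sqrt((n-2)/(1-rho^2)) = 3.3776 ~ t(6).
Step 5: Two-sided p-value from the t-distribution with 6 df = 0.014903.
Step 6: alpha = 0.1. reject H0.

rho = 0.8095, p = 0.014903, reject H0 at alpha = 0.1.


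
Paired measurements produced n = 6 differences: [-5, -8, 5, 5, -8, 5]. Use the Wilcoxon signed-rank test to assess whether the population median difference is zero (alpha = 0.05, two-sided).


Step 1: Drop any zero differences (none here) and take |d_i|.
|d| = [5, 8, 5, 5, 8, 5]
Step 2: Midrank |d_i| (ties get averaged ranks).
ranks: |5|->2.5, |8|->5.5, |5|->2.5, |5|->2.5, |8|->5.5, |5|->2.5
Step 3: Attach original signs; sum ranks with positive sign and with negative sign.
W+ = 2.5 + 2.5 + 2.5 = 7.5
W- = 2.5 + 5.5 + 5.5 = 13.5
(Check: W+ + W- = 21 should equal n(n+1)/2 = 21.)
Step 4: Test statistic W = min(W+, W-) = 7.5.
Step 5: Ties in |d|, so use the tie-corrected normal approximation.
        E[W] = n(n+1)/4 = 6*7/4 = 10.5.
        Tie groups: |d|=5 (t=4), |d|=8 (t=2); sum(t^3 - t) = 66.
        Var[W] = n(n+1)(2n+1)/24 - sum(t^3-t)/48 = 546/24 - 66/48 = 21.375.
        z = (W - E[W]) / sqrt(Var[W]) = (7.5 - 10.5) / 4.6233 = -0.6489.
        Two-sided p = 2*Phi(z) = 0.516412.
Step 6: alpha = 0.05. fail to reject H0.

W+ = 7.5, W- = 13.5, W = min = 7.5, p = 0.516412, fail to reject H0.


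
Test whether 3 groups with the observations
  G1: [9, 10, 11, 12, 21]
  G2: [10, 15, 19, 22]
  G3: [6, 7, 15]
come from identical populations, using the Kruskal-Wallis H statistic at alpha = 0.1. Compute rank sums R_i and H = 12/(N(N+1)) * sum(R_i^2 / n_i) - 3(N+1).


Step 1: Combine all N = 12 observations and assign midranks.
sorted (value, group, rank): (6,G3,1), (7,G3,2), (9,G1,3), (10,G1,4.5), (10,G2,4.5), (11,G1,6), (12,G1,7), (15,G2,8.5), (15,G3,8.5), (19,G2,10), (21,G1,11), (22,G2,12)
Step 2: Sum ranks within each group.
R_1 = 31.5 (n_1 = 5)
R_2 = 35 (n_2 = 4)
R_3 = 11.5 (n_3 = 3)
Step 3: H = 12/(N(N+1)) * sum(R_i^2/n_i) - 3(N+1)
     = 12/(12*13) * (31.5^2/5 + 35^2/4 + 11.5^2/3) - 3*13
     = 0.076923 * 548.783 - 39
     = 3.214103.
Step 4: Ties present; correction factor C = 1 - 12/(12^3 - 12) = 0.993007. Corrected H = 3.214103 / 0.993007 = 3.236737.
Step 5: Under H0, H ~ chi^2(2); p-value = 0.198222.
Step 6: alpha = 0.1. fail to reject H0.

H = 3.2367, df = 2, p = 0.198222, fail to reject H0.
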